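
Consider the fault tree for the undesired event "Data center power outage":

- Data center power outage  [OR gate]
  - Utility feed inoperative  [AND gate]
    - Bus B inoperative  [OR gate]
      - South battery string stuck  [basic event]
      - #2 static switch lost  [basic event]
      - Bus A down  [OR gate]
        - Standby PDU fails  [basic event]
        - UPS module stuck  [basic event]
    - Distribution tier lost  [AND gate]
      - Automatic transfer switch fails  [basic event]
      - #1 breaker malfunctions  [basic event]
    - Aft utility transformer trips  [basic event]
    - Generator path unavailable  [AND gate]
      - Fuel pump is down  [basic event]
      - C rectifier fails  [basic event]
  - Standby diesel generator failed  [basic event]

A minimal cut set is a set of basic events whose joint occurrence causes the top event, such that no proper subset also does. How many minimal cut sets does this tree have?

5

Bus A down [OR]: union of children's cut sets → 2 cut set(s).
Bus B inoperative [OR]: union of children's cut sets → 4 cut set(s).
Distribution tier lost [AND]: one cut set from each child combined → 1 × 1 = 1 cut set(s).
Generator path unavailable [AND]: one cut set from each child combined → 1 × 1 = 1 cut set(s).
Utility feed inoperative [AND]: one cut set from each child combined → 4 × 1 × 1 × 1 = 4 cut set(s).
Data center power outage [OR]: union of children's cut sets → 5 cut set(s).
Minimal cut sets: {#1 breaker malfunctions, Aft utility transformer trips, Automatic transfer switch fails, C rectifier fails, Fuel pump is down, South battery string stuck}; {#1 breaker malfunctions, #2 static switch lost, Aft utility transformer trips, Automatic transfer switch fails, C rectifier fails, Fuel pump is down}; {#1 breaker malfunctions, Aft utility transformer trips, Automatic transfer switch fails, C rectifier fails, Fuel pump is down, Standby PDU fails}; {#1 breaker malfunctions, Aft utility transformer trips, Automatic transfer switch fails, C rectifier fails, Fuel pump is down, UPS module stuck}; {Standby diesel generator failed}.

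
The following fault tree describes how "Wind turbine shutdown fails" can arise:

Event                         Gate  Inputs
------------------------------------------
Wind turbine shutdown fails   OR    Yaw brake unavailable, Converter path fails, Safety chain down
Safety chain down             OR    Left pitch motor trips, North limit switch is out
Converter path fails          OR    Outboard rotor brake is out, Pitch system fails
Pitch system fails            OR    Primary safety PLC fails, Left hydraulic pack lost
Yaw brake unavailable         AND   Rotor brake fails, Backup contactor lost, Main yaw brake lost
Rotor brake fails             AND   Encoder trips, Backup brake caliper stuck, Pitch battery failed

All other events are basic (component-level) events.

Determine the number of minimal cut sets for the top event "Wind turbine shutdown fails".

6

Rotor brake fails [AND]: one cut set from each child combined → 1 × 1 × 1 = 1 cut set(s).
Yaw brake unavailable [AND]: one cut set from each child combined → 1 × 1 × 1 = 1 cut set(s).
Pitch system fails [OR]: union of children's cut sets → 2 cut set(s).
Converter path fails [OR]: union of children's cut sets → 3 cut set(s).
Safety chain down [OR]: union of children's cut sets → 2 cut set(s).
Wind turbine shutdown fails [OR]: union of children's cut sets → 6 cut set(s).
Minimal cut sets: {Backup brake caliper stuck, Backup contactor lost, Encoder trips, Main yaw brake lost, Pitch battery failed}; {Outboard rotor brake is out}; {Primary safety PLC fails}; {Left hydraulic pack lost}; {Left pitch motor trips}; {North limit switch is out}.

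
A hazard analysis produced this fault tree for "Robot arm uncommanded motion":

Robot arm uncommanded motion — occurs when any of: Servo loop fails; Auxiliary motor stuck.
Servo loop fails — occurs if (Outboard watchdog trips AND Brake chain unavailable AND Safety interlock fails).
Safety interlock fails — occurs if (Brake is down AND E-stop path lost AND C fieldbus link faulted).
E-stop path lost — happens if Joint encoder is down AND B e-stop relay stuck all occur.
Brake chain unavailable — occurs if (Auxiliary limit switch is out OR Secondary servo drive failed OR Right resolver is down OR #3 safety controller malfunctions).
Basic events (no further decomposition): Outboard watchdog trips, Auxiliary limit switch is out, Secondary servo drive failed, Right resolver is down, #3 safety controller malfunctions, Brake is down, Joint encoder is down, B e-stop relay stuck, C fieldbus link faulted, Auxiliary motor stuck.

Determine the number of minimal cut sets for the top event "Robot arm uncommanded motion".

Brake chain unavailable [OR]: union of children's cut sets → 4 cut set(s).
E-stop path lost [AND]: one cut set from each child combined → 1 × 1 = 1 cut set(s).
Safety interlock fails [AND]: one cut set from each child combined → 1 × 1 × 1 = 1 cut set(s).
Servo loop fails [AND]: one cut set from each child combined → 1 × 4 × 1 = 4 cut set(s).
Robot arm uncommanded motion [OR]: union of children's cut sets → 5 cut set(s).
Minimal cut sets: {Auxiliary limit switch is out, B e-stop relay stuck, Brake is down, C fieldbus link faulted, Joint encoder is down, Outboard watchdog trips}; {B e-stop relay stuck, Brake is down, C fieldbus link faulted, Joint encoder is down, Outboard watchdog trips, Secondary servo drive failed}; {B e-stop relay stuck, Brake is down, C fieldbus link faulted, Joint encoder is down, Outboard watchdog trips, Right resolver is down}; {#3 safety controller malfunctions, B e-stop relay stuck, Brake is down, C fieldbus link faulted, Joint encoder is down, Outboard watchdog trips}; {Auxiliary motor stuck}.

5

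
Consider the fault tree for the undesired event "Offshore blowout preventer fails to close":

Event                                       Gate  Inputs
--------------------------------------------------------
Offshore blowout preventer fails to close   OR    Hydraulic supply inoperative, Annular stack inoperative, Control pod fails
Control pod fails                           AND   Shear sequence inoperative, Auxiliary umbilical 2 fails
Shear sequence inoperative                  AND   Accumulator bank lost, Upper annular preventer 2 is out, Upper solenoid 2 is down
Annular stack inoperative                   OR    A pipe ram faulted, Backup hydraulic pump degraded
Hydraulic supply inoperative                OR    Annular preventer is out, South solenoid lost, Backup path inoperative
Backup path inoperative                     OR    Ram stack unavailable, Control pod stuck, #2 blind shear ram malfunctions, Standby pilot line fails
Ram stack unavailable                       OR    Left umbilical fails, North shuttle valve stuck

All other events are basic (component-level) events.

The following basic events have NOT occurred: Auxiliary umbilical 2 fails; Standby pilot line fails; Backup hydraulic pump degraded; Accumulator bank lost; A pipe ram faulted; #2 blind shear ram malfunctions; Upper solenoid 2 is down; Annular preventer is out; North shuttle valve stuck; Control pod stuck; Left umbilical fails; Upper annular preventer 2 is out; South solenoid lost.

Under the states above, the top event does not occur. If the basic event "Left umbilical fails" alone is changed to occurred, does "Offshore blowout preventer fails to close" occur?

Yes

Counterfactual: set "Left umbilical fails" to occurred.
Ram stack unavailable [OR]: Left umbilical fails=occurs, North shuttle valve stuck=not → at least one input occurs → occurs.
Backup path inoperative [OR]: Ram stack unavailable=occurs, Control pod stuck=not, #2 blind shear ram malfunctions=not, Standby pilot line fails=not → at least one input occurs → occurs.
Hydraulic supply inoperative [OR]: Annular preventer is out=not, South solenoid lost=not, Backup path inoperative=occurs → at least one input occurs → occurs.
Annular stack inoperative [OR]: A pipe ram faulted=not, Backup hydraulic pump degraded=not → no input occurs → does not occur.
Shear sequence inoperative [AND]: Accumulator bank lost=not, Upper annular preventer 2 is out=not, Upper solenoid 2 is down=not → not all inputs occur → does not occur.
Control pod fails [AND]: Shear sequence inoperative=not, Auxiliary umbilical 2 fails=not → not all inputs occur → does not occur.
Offshore blowout preventer fails to close [OR]: Hydraulic supply inoperative=occurs, Annular stack inoperative=not, Control pod fails=not → at least one input occurs → occurs.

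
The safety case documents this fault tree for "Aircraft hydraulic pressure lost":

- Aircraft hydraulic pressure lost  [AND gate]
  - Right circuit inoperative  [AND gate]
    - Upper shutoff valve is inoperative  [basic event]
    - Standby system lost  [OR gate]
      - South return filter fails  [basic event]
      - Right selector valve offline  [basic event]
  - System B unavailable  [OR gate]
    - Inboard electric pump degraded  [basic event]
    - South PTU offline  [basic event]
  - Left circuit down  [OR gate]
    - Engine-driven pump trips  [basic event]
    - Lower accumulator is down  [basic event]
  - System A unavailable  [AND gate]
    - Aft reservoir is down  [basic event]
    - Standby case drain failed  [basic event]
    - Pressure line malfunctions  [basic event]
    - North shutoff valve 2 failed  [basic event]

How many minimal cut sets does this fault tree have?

Standby system lost [OR]: union of children's cut sets → 2 cut set(s).
Right circuit inoperative [AND]: one cut set from each child combined → 1 × 2 = 2 cut set(s).
System B unavailable [OR]: union of children's cut sets → 2 cut set(s).
Left circuit down [OR]: union of children's cut sets → 2 cut set(s).
System A unavailable [AND]: one cut set from each child combined → 1 × 1 × 1 × 1 = 1 cut set(s).
Aircraft hydraulic pressure lost [AND]: one cut set from each child combined → 2 × 2 × 2 × 1 = 8 cut set(s).
Minimal cut sets: {Aft reservoir is down, Engine-driven pump trips, Inboard electric pump degraded, North shutoff valve 2 failed, Pressure line malfunctions, South return filter fails, Standby case drain failed, Upper shutoff valve is inoperative}; {Aft reservoir is down, Inboard electric pump degraded, Lower accumulator is down, North shutoff valve 2 failed, Pressure line malfunctions, South return filter fails, Standby case drain failed, Upper shutoff valve is inoperative}; {Aft reservoir is down, Engine-driven pump trips, North shutoff valve 2 failed, Pressure line malfunctions, South PTU offline, South return filter fails, Standby case drain failed, Upper shutoff valve is inoperative}; {Aft reservoir is down, Lower accumulator is down, North shutoff valve 2 failed, Pressure line malfunctions, South PTU offline, South return filter fails, Standby case drain failed, Upper shutoff valve is inoperative}; {Aft reservoir is down, Engine-driven pump trips, Inboard electric pump degraded, North shutoff valve 2 failed, Pressure line malfunctions, Right selector valve offline, Standby case drain failed, Upper shutoff valve is inoperative}; {Aft reservoir is down, Inboard electric pump degraded, Lower accumulator is down, North shutoff valve 2 failed, Pressure line malfunctions, Right selector valve offline, Standby case drain failed, Upper shutoff valve is inoperative}; {Aft reservoir is down, Engine-driven pump trips, North shutoff valve 2 failed, Pressure line malfunctions, Right selector valve offline, South PTU offline, Standby case drain failed, Upper shutoff valve is inoperative}; {Aft reservoir is down, Lower accumulator is down, North shutoff valve 2 failed, Pressure line malfunctions, Right selector valve offline, South PTU offline, Standby case drain failed, Upper shutoff valve is inoperative}.

8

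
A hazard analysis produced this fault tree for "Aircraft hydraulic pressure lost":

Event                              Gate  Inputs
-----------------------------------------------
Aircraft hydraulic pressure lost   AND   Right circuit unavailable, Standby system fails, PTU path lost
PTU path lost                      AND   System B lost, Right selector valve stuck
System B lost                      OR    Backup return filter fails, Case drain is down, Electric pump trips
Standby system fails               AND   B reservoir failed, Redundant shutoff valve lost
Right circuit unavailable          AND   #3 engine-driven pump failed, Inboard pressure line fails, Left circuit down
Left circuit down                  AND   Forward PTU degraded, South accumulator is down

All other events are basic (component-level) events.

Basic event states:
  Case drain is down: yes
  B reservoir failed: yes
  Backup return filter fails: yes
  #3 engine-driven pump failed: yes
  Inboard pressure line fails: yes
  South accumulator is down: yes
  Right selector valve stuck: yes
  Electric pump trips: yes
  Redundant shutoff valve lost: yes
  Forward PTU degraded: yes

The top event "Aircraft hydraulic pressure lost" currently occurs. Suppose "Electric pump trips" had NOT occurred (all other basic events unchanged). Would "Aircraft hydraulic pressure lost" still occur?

Yes

Counterfactual: set "Electric pump trips" to not occurred.
Left circuit down [AND]: Forward PTU degraded=occurs, South accumulator is down=occurs → all inputs occur → occurs.
Right circuit unavailable [AND]: #3 engine-driven pump failed=occurs, Inboard pressure line fails=occurs, Left circuit down=occurs → all inputs occur → occurs.
Standby system fails [AND]: B reservoir failed=occurs, Redundant shutoff valve lost=occurs → all inputs occur → occurs.
System B lost [OR]: Backup return filter fails=occurs, Case drain is down=occurs, Electric pump trips=not → at least one input occurs → occurs.
PTU path lost [AND]: System B lost=occurs, Right selector valve stuck=occurs → all inputs occur → occurs.
Aircraft hydraulic pressure lost [AND]: Right circuit unavailable=occurs, Standby system fails=occurs, PTU path lost=occurs → all inputs occur → occurs.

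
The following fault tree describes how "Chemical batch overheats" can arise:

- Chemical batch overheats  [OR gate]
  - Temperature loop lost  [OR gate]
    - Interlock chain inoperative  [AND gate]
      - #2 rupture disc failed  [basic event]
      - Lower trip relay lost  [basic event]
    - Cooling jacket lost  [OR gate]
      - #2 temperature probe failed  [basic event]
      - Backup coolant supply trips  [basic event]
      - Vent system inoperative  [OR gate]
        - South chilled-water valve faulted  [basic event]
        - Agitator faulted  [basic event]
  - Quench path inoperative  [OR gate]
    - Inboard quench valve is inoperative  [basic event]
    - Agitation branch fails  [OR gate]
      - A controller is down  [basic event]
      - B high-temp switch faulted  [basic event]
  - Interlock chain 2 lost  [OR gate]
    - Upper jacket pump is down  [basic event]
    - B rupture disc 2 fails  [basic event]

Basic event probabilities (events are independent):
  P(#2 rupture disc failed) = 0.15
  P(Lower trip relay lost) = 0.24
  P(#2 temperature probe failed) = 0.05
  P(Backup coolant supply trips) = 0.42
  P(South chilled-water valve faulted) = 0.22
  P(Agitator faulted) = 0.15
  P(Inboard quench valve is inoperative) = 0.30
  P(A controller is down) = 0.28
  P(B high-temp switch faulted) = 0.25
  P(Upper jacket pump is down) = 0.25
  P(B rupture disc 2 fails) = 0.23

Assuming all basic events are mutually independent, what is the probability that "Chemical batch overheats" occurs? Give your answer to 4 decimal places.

P(Interlock chain inoperative) [AND] = 0.15 × 0.24 = 0.036000
P(Vent system inoperative) [OR] = 1 − (1−0.22) × (1−0.15) = 0.337000
P(Cooling jacket lost) [OR] = 1 − (1−0.05) × (1−0.42) × (1−0.337000) = 0.634687
P(Temperature loop lost) [OR] = 1 − (1−0.036000) × (1−0.634687) = 0.647838
P(Agitation branch fails) [OR] = 1 − (1−0.28) × (1−0.25) = 0.460000
P(Quench path inoperative) [OR] = 1 − (1−0.30) × (1−0.460000) = 0.622000
P(Interlock chain 2 lost) [OR] = 1 − (1−0.25) × (1−0.23) = 0.422500
P(Chemical batch overheats) [OR] = 1 − (1−0.647838) × (1−0.622000) × (1−0.422500) = 0.923125
Rounded to 4 decimal places: P(Chemical batch overheats) ≈ 0.9231.

0.9231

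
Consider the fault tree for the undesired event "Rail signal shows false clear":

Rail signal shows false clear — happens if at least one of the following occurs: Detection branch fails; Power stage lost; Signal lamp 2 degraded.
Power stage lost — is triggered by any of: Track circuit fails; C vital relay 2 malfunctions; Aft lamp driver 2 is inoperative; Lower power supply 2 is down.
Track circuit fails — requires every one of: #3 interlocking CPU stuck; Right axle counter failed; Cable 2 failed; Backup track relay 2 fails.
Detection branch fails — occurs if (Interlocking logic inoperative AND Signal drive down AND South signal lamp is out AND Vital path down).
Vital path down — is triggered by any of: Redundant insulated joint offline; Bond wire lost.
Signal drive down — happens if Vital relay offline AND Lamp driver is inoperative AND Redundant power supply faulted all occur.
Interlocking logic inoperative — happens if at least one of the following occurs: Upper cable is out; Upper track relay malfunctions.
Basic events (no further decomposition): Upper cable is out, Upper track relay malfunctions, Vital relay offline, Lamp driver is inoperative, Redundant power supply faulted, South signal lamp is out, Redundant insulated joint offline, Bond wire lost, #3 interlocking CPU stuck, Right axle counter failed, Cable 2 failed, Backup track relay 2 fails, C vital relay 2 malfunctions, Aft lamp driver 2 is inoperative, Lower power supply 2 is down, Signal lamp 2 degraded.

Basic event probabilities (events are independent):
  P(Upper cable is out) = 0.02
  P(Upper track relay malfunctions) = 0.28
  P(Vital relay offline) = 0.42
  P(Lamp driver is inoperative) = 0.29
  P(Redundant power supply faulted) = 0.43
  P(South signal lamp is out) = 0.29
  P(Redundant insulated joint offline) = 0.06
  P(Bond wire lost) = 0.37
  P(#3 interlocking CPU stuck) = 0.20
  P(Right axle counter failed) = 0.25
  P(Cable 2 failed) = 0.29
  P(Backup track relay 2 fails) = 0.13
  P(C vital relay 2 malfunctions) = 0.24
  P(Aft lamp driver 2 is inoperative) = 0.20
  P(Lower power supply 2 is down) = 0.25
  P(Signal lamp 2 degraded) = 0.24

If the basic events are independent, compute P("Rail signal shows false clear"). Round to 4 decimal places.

0.6547

P(Interlocking logic inoperative) [OR] = 1 − (1−0.02) × (1−0.28) = 0.294400
P(Signal drive down) [AND] = 0.42 × 0.29 × 0.43 = 0.052374
P(Vital path down) [OR] = 1 − (1−0.06) × (1−0.37) = 0.407800
P(Detection branch fails) [AND] = 0.294400 × 0.052374 × 0.29 × 0.407800 = 0.001823
P(Track circuit fails) [AND] = 0.20 × 0.25 × 0.29 × 0.13 = 0.001885
P(Power stage lost) [OR] = 1 − (1−0.001885) × (1−0.24) × (1−0.20) × (1−0.25) = 0.544860
P(Rail signal shows false clear) [OR] = 1 − (1−0.001823) × (1−0.544860) × (1−0.24) = 0.654724
Rounded to 4 decimal places: P(Rail signal shows false clear) ≈ 0.6547.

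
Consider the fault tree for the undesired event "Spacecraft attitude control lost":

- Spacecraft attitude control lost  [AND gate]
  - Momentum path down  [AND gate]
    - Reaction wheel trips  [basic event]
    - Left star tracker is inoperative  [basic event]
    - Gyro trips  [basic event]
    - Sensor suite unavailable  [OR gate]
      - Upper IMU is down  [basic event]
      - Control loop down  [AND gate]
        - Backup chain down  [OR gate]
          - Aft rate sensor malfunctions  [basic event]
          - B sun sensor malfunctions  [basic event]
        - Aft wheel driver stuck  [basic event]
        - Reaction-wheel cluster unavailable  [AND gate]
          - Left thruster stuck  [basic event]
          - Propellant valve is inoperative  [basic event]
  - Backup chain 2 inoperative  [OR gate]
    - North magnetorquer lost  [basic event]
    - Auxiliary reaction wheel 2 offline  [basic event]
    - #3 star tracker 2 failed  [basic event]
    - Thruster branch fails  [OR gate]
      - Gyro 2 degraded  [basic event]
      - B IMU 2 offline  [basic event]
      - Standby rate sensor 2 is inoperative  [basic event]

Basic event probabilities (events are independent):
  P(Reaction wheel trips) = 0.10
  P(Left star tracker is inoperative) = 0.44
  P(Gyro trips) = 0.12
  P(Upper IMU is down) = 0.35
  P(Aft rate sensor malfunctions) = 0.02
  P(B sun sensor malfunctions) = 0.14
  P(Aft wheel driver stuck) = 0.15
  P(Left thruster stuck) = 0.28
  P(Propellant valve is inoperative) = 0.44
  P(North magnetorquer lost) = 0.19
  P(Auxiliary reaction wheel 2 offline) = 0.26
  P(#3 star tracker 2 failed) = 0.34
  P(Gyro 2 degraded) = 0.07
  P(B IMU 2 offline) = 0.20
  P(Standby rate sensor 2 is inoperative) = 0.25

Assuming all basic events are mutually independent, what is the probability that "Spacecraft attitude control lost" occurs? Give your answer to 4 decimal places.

P(Backup chain down) [OR] = 1 − (1−0.02) × (1−0.14) = 0.157200
P(Reaction-wheel cluster unavailable) [AND] = 0.28 × 0.44 = 0.123200
P(Control loop down) [AND] = 0.157200 × 0.15 × 0.123200 = 0.002905
P(Sensor suite unavailable) [OR] = 1 − (1−0.35) × (1−0.002905) = 0.351888
P(Momentum path down) [AND] = 0.10 × 0.44 × 0.12 × 0.351888 = 0.001858
P(Thruster branch fails) [OR] = 1 − (1−0.07) × (1−0.20) × (1−0.25) = 0.442000
P(Backup chain 2 inoperative) [OR] = 1 − (1−0.19) × (1−0.26) × (1−0.34) × (1−0.442000) = 0.779253
P(Spacecraft attitude control lost) [AND] = 0.001858 × 0.779253 = 0.001448
Rounded to 4 decimal places: P(Spacecraft attitude control lost) ≈ 0.0014.

0.0014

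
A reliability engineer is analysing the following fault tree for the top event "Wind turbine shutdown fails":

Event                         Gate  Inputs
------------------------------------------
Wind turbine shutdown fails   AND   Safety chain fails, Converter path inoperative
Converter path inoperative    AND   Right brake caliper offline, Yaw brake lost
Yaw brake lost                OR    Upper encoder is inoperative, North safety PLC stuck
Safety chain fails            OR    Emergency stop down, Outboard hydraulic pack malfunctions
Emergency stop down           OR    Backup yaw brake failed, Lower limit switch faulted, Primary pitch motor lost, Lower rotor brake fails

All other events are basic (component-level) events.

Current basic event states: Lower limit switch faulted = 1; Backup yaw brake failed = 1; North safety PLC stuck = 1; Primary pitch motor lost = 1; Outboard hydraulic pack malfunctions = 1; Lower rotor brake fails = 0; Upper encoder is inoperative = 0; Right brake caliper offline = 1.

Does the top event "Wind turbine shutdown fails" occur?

Yes

Emergency stop down [OR]: Backup yaw brake failed=occurs, Lower limit switch faulted=occurs, Primary pitch motor lost=occurs, Lower rotor brake fails=not → at least one input occurs → occurs.
Safety chain fails [OR]: Emergency stop down=occurs, Outboard hydraulic pack malfunctions=occurs → at least one input occurs → occurs.
Yaw brake lost [OR]: Upper encoder is inoperative=not, North safety PLC stuck=occurs → at least one input occurs → occurs.
Converter path inoperative [AND]: Right brake caliper offline=occurs, Yaw brake lost=occurs → all inputs occur → occurs.
Wind turbine shutdown fails [AND]: Safety chain fails=occurs, Converter path inoperative=occurs → all inputs occur → occurs.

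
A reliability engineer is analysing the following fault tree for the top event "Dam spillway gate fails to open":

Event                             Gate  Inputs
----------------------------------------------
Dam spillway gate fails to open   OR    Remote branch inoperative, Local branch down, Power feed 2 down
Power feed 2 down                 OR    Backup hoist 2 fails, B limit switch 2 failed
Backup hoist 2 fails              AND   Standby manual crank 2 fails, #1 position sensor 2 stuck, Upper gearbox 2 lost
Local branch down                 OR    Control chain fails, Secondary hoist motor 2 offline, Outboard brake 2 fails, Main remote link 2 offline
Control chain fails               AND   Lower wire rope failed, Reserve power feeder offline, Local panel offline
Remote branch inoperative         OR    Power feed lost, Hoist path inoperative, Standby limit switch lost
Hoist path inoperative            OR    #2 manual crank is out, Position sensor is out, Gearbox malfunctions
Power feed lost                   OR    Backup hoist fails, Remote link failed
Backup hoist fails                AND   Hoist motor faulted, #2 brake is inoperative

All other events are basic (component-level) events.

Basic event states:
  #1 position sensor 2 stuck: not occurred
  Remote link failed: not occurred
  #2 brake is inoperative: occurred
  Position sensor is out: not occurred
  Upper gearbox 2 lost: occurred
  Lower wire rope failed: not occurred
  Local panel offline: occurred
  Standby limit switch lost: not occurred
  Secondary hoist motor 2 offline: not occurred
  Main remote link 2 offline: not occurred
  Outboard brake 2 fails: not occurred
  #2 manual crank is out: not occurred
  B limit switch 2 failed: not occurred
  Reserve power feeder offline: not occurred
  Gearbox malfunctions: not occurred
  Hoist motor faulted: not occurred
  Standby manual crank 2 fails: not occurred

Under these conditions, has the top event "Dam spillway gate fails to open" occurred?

No

Backup hoist fails [AND]: Hoist motor faulted=not, #2 brake is inoperative=occurs → not all inputs occur → does not occur.
Power feed lost [OR]: Backup hoist fails=not, Remote link failed=not → no input occurs → does not occur.
Hoist path inoperative [OR]: #2 manual crank is out=not, Position sensor is out=not, Gearbox malfunctions=not → no input occurs → does not occur.
Remote branch inoperative [OR]: Power feed lost=not, Hoist path inoperative=not, Standby limit switch lost=not → no input occurs → does not occur.
Control chain fails [AND]: Lower wire rope failed=not, Reserve power feeder offline=not, Local panel offline=occurs → not all inputs occur → does not occur.
Local branch down [OR]: Control chain fails=not, Secondary hoist motor 2 offline=not, Outboard brake 2 fails=not, Main remote link 2 offline=not → no input occurs → does not occur.
Backup hoist 2 fails [AND]: Standby manual crank 2 fails=not, #1 position sensor 2 stuck=not, Upper gearbox 2 lost=occurs → not all inputs occur → does not occur.
Power feed 2 down [OR]: Backup hoist 2 fails=not, B limit switch 2 failed=not → no input occurs → does not occur.
Dam spillway gate fails to open [OR]: Remote branch inoperative=not, Local branch down=not, Power feed 2 down=not → no input occurs → does not occur.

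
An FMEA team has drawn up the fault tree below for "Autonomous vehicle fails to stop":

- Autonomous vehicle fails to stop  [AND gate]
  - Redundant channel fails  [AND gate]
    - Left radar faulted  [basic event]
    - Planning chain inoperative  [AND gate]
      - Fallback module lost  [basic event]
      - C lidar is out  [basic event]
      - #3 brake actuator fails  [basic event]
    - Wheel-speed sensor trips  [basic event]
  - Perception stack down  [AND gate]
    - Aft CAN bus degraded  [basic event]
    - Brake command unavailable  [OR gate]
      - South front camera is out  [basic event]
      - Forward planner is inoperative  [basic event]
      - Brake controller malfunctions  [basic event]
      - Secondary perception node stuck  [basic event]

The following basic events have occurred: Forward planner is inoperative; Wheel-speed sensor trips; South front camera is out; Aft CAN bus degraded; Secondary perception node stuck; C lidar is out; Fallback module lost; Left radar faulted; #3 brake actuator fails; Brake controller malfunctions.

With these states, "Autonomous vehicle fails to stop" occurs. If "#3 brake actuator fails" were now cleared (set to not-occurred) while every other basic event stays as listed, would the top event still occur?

Counterfactual: set "#3 brake actuator fails" to not occurred.
Planning chain inoperative [AND]: Fallback module lost=occurs, C lidar is out=occurs, #3 brake actuator fails=not → not all inputs occur → does not occur.
Redundant channel fails [AND]: Left radar faulted=occurs, Planning chain inoperative=not, Wheel-speed sensor trips=occurs → not all inputs occur → does not occur.
Brake command unavailable [OR]: South front camera is out=occurs, Forward planner is inoperative=occurs, Brake controller malfunctions=occurs, Secondary perception node stuck=occurs → at least one input occurs → occurs.
Perception stack down [AND]: Aft CAN bus degraded=occurs, Brake command unavailable=occurs → all inputs occur → occurs.
Autonomous vehicle fails to stop [AND]: Redundant channel fails=not, Perception stack down=occurs → not all inputs occur → does not occur.

No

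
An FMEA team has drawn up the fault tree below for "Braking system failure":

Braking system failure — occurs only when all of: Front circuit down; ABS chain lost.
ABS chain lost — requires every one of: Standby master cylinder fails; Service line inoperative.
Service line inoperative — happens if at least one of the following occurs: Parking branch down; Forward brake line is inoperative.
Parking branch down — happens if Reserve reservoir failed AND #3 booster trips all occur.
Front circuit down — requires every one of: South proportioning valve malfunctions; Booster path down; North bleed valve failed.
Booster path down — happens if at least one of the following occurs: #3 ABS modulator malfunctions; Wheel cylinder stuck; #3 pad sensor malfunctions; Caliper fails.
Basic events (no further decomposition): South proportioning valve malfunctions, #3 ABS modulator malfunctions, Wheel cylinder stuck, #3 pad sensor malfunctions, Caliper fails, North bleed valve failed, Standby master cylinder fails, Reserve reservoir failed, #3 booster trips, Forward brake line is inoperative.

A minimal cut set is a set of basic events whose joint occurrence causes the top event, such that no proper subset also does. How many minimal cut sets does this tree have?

Booster path down [OR]: union of children's cut sets → 4 cut set(s).
Front circuit down [AND]: one cut set from each child combined → 1 × 4 × 1 = 4 cut set(s).
Parking branch down [AND]: one cut set from each child combined → 1 × 1 = 1 cut set(s).
Service line inoperative [OR]: union of children's cut sets → 2 cut set(s).
ABS chain lost [AND]: one cut set from each child combined → 1 × 2 = 2 cut set(s).
Braking system failure [AND]: one cut set from each child combined → 4 × 2 = 8 cut set(s).
Minimal cut sets: {#3 ABS modulator malfunctions, #3 booster trips, North bleed valve failed, Reserve reservoir failed, South proportioning valve malfunctions, Standby master cylinder fails}; {#3 ABS modulator malfunctions, Forward brake line is inoperative, North bleed valve failed, South proportioning valve malfunctions, Standby master cylinder fails}; {#3 booster trips, North bleed valve failed, Reserve reservoir failed, South proportioning valve malfunctions, Standby master cylinder fails, Wheel cylinder stuck}; {Forward brake line is inoperative, North bleed valve failed, South proportioning valve malfunctions, Standby master cylinder fails, Wheel cylinder stuck}; {#3 booster trips, #3 pad sensor malfunctions, North bleed valve failed, Reserve reservoir failed, South proportioning valve malfunctions, Standby master cylinder fails}; {#3 pad sensor malfunctions, Forward brake line is inoperative, North bleed valve failed, South proportioning valve malfunctions, Standby master cylinder fails}; {#3 booster trips, Caliper fails, North bleed valve failed, Reserve reservoir failed, South proportioning valve malfunctions, Standby master cylinder fails}; {Caliper fails, Forward brake line is inoperative, North bleed valve failed, South proportioning valve malfunctions, Standby master cylinder fails}.

8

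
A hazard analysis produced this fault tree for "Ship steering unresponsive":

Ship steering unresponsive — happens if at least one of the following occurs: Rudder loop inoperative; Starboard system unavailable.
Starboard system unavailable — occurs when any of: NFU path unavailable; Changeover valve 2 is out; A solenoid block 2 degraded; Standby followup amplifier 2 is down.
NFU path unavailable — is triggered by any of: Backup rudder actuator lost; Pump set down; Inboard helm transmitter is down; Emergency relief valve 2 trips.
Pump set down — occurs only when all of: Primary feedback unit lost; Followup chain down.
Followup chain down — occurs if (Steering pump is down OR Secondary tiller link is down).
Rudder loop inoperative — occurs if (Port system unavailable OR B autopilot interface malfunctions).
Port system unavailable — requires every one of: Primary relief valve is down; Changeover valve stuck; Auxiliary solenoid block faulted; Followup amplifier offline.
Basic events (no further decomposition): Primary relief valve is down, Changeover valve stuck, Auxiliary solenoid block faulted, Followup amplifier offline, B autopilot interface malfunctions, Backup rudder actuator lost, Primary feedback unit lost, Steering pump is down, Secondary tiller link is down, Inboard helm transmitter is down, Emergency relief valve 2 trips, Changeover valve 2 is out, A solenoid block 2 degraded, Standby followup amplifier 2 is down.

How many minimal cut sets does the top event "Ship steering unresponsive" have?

10

Port system unavailable [AND]: one cut set from each child combined → 1 × 1 × 1 × 1 = 1 cut set(s).
Rudder loop inoperative [OR]: union of children's cut sets → 2 cut set(s).
Followup chain down [OR]: union of children's cut sets → 2 cut set(s).
Pump set down [AND]: one cut set from each child combined → 1 × 2 = 2 cut set(s).
NFU path unavailable [OR]: union of children's cut sets → 5 cut set(s).
Starboard system unavailable [OR]: union of children's cut sets → 8 cut set(s).
Ship steering unresponsive [OR]: union of children's cut sets → 10 cut set(s).
Minimal cut sets: {Auxiliary solenoid block faulted, Changeover valve stuck, Followup amplifier offline, Primary relief valve is down}; {B autopilot interface malfunctions}; {Backup rudder actuator lost}; {Primary feedback unit lost, Steering pump is down}; {Primary feedback unit lost, Secondary tiller link is down}; {Inboard helm transmitter is down}; {Emergency relief valve 2 trips}; {Changeover valve 2 is out}; {A solenoid block 2 degraded}; {Standby followup amplifier 2 is down}.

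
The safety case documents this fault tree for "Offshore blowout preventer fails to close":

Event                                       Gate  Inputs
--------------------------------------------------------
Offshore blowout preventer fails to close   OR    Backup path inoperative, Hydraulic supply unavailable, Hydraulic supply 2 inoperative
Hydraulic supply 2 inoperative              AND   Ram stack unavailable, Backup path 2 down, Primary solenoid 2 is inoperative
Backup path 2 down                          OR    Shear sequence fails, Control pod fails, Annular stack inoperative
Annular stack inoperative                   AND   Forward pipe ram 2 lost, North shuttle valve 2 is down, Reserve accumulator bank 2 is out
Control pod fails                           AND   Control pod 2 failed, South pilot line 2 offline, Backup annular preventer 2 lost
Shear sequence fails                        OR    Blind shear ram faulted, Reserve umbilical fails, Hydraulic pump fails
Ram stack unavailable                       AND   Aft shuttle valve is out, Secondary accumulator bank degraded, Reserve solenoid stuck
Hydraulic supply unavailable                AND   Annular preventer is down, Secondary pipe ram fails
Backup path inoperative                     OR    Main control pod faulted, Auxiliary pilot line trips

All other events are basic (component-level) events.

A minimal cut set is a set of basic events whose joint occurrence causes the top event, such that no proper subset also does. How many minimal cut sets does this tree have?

8

Backup path inoperative [OR]: union of children's cut sets → 2 cut set(s).
Hydraulic supply unavailable [AND]: one cut set from each child combined → 1 × 1 = 1 cut set(s).
Ram stack unavailable [AND]: one cut set from each child combined → 1 × 1 × 1 = 1 cut set(s).
Shear sequence fails [OR]: union of children's cut sets → 3 cut set(s).
Control pod fails [AND]: one cut set from each child combined → 1 × 1 × 1 = 1 cut set(s).
Annular stack inoperative [AND]: one cut set from each child combined → 1 × 1 × 1 = 1 cut set(s).
Backup path 2 down [OR]: union of children's cut sets → 5 cut set(s).
Hydraulic supply 2 inoperative [AND]: one cut set from each child combined → 1 × 5 × 1 = 5 cut set(s).
Offshore blowout preventer fails to close [OR]: union of children's cut sets → 8 cut set(s).
Minimal cut sets: {Main control pod faulted}; {Auxiliary pilot line trips}; {Annular preventer is down, Secondary pipe ram fails}; {Aft shuttle valve is out, Blind shear ram faulted, Primary solenoid 2 is inoperative, Reserve solenoid stuck, Secondary accumulator bank degraded}; {Aft shuttle valve is out, Primary solenoid 2 is inoperative, Reserve solenoid stuck, Reserve umbilical fails, Secondary accumulator bank degraded}; {Aft shuttle valve is out, Hydraulic pump fails, Primary solenoid 2 is inoperative, Reserve solenoid stuck, Secondary accumulator bank degraded}; {Aft shuttle valve is out, Backup annular preventer 2 lost, Control pod 2 failed, Primary solenoid 2 is inoperative, Reserve solenoid stuck, Secondary accumulator bank degraded, South pilot line 2 offline}; {Aft shuttle valve is out, Forward pipe ram 2 lost, North shuttle valve 2 is down, Primary solenoid 2 is inoperative, Reserve accumulator bank 2 is out, Reserve solenoid stuck, Secondary accumulator bank degraded}.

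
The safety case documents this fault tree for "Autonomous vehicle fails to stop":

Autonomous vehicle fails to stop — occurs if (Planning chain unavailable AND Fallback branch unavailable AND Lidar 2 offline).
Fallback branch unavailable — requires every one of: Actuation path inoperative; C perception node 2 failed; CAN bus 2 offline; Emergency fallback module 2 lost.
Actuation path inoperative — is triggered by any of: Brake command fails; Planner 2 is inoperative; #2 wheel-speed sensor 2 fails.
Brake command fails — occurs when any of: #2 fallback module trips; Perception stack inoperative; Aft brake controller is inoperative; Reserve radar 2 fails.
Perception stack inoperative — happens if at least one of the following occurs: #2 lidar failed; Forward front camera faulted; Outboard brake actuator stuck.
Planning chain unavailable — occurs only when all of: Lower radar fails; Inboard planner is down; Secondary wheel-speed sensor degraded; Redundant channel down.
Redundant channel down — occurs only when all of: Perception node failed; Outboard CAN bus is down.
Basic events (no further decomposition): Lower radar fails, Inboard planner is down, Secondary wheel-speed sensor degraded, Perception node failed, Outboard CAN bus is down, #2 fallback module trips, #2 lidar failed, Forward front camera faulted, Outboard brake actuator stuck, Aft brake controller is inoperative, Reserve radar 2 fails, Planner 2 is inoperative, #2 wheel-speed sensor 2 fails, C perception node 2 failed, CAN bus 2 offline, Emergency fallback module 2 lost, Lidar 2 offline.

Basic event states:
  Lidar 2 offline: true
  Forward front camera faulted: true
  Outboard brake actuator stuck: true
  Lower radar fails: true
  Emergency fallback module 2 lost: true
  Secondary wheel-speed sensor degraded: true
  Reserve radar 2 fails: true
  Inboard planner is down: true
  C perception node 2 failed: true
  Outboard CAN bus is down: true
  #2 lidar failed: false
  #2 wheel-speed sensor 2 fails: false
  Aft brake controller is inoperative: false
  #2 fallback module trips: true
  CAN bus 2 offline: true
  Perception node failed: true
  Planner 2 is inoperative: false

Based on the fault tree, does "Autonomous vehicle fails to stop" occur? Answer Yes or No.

Redundant channel down [AND]: Perception node failed=occurs, Outboard CAN bus is down=occurs → all inputs occur → occurs.
Planning chain unavailable [AND]: Lower radar fails=occurs, Inboard planner is down=occurs, Secondary wheel-speed sensor degraded=occurs, Redundant channel down=occurs → all inputs occur → occurs.
Perception stack inoperative [OR]: #2 lidar failed=not, Forward front camera faulted=occurs, Outboard brake actuator stuck=occurs → at least one input occurs → occurs.
Brake command fails [OR]: #2 fallback module trips=occurs, Perception stack inoperative=occurs, Aft brake controller is inoperative=not, Reserve radar 2 fails=occurs → at least one input occurs → occurs.
Actuation path inoperative [OR]: Brake command fails=occurs, Planner 2 is inoperative=not, #2 wheel-speed sensor 2 fails=not → at least one input occurs → occurs.
Fallback branch unavailable [AND]: Actuation path inoperative=occurs, C perception node 2 failed=occurs, CAN bus 2 offline=occurs, Emergency fallback module 2 lost=occurs → all inputs occur → occurs.
Autonomous vehicle fails to stop [AND]: Planning chain unavailable=occurs, Fallback branch unavailable=occurs, Lidar 2 offline=occurs → all inputs occur → occurs.

Yes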